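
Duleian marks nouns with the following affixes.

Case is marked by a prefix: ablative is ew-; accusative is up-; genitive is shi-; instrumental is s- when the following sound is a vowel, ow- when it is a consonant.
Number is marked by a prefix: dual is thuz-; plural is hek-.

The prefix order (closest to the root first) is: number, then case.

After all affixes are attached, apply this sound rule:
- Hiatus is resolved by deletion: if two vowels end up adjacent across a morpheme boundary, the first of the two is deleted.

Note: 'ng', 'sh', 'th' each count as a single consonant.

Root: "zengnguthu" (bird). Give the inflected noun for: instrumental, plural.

owhekzengnguthu

Attach number plural hek- → hekzengnguthu.
Attach case instrumental ow- (before consonant 'h') → owhekzengnguthu.
Vowel deletion: no change.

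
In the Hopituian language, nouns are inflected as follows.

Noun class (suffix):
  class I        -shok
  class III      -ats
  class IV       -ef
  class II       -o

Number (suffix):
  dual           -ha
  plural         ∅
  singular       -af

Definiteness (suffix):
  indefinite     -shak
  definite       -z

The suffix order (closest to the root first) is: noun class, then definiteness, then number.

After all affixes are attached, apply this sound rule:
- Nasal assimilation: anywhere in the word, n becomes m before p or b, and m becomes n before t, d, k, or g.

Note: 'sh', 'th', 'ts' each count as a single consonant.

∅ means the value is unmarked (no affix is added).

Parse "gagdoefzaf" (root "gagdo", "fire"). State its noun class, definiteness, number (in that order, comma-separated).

class IV, definite, singular

Segment: gagdo-ef-z-af.
noun class: -ef → class IV.
definiteness: -z → definite.
number: -af → singular.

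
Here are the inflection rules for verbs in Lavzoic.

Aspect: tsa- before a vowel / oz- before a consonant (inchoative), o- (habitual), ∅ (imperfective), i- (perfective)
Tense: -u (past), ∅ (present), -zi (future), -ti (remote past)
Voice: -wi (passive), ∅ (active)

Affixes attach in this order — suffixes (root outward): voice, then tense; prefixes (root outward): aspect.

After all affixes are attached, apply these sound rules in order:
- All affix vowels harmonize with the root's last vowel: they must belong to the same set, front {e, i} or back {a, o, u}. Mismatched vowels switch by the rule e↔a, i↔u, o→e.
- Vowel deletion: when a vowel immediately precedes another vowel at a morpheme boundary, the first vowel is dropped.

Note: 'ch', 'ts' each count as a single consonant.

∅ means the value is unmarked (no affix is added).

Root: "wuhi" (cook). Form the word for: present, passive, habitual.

Attach aspect habitual o- → owuhi.
Attach voice passive -wi → owuhiwi.
tense = present: zero marking, form stays owuhiwi.
Apply vowel harmony: owuhiwi → ewuhiwi.
Vowel deletion: no change.

ewuhiwi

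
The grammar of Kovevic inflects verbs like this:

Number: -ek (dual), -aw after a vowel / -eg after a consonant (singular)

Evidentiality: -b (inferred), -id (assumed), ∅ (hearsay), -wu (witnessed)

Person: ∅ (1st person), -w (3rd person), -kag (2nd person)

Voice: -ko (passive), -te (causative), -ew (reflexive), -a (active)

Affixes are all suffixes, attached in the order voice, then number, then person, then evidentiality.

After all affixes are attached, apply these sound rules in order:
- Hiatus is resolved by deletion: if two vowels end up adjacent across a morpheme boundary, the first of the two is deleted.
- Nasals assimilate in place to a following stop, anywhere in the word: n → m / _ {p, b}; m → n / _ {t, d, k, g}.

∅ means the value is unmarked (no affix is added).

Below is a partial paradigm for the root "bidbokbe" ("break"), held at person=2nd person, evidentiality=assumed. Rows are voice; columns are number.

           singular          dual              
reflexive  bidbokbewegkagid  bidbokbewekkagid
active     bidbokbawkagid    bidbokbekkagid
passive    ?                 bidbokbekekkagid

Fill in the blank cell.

bidbokbekawkagid

Attach voice passive -ko → bidbokbeko.
Attach number singular -aw (after vowel 'o') → bidbokbekoaw.
Attach person 2nd person -kag → bidbokbekoawkag.
Attach evidentiality assumed -id → bidbokbekoawkagid.
Apply vowel deletion: bidbokbekoawkagid → bidbokbekawkagid.
Nasal assimilation: no change.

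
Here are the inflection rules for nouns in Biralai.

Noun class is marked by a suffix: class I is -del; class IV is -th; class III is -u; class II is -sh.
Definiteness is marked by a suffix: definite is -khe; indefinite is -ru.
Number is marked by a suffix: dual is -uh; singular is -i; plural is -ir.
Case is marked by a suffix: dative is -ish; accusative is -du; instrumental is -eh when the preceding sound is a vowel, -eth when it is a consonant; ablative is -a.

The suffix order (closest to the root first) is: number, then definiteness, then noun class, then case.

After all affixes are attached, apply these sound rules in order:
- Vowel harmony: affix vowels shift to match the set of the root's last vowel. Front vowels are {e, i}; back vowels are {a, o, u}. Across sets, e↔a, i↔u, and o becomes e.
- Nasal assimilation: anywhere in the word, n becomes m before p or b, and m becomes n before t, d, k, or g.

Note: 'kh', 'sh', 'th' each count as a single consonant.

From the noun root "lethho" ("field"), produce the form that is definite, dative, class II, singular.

lethhoukhashush

Attach number singular -i → lethhoi.
Attach definiteness definite -khe → lethhoikhe.
Attach noun class class II -sh → lethhoikhesh.
Attach case dative -ish → lethhoikheshish.
Apply vowel harmony: lethhoikheshish → lethhoukhashush.
Nasal assimilation: no change.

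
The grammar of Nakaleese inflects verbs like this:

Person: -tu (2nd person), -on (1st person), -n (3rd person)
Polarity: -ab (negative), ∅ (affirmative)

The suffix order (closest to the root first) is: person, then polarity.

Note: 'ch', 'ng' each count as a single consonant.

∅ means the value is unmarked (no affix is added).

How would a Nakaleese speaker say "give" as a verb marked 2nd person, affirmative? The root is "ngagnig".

ngagnigtu

Attach person 2nd person -tu → ngagnigtu.
polarity = affirmative: zero marking, form stays ngagnigtu.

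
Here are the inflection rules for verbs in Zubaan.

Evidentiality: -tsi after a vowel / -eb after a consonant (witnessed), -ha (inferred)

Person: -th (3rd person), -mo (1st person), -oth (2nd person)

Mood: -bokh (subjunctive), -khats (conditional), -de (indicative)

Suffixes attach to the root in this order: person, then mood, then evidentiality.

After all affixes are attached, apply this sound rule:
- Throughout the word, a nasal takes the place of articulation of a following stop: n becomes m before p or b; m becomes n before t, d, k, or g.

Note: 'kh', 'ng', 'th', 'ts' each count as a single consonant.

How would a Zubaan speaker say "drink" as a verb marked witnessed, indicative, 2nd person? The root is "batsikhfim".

batsikhfimothdetsi

Attach person 2nd person -oth → batsikhfimoth.
Attach mood indicative -de → batsikhfimothde.
Attach evidentiality witnessed -tsi (after vowel 'e') → batsikhfimothdetsi.
Nasal assimilation: no change.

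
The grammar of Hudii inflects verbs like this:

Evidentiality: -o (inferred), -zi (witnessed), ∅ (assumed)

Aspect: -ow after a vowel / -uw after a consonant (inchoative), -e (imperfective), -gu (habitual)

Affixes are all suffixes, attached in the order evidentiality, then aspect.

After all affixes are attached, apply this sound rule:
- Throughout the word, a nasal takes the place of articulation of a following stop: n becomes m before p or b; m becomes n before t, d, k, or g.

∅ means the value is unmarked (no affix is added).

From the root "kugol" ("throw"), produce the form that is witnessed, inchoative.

Attach evidentiality witnessed -zi → kugolzi.
Attach aspect inchoative -ow (after vowel 'i') → kugolziow.
Nasal assimilation: no change.

kugolziow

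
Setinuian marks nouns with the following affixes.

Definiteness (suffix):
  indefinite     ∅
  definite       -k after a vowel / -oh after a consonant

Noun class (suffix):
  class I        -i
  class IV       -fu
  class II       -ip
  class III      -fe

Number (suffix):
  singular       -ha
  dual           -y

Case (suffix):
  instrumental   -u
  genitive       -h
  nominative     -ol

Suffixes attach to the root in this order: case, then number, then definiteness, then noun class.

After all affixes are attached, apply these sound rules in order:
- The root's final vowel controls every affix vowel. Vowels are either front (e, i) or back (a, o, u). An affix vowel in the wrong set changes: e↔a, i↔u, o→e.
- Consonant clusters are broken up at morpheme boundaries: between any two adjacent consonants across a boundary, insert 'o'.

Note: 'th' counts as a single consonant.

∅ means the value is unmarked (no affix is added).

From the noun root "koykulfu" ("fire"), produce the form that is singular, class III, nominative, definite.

koykulfuolohakofa

Attach case nominative -ol → koykulfuol.
Attach number singular -ha → koykulfuolha.
Attach definiteness definite -k (after vowel 'a') → koykulfuolhak.
Attach noun class class III -fe → koykulfuolhakfe.
Apply vowel harmony: koykulfuolhakfe → koykulfuolhakfa.
Apply epenthesis: koykulfuolhakfa → koykulfuolohakofa.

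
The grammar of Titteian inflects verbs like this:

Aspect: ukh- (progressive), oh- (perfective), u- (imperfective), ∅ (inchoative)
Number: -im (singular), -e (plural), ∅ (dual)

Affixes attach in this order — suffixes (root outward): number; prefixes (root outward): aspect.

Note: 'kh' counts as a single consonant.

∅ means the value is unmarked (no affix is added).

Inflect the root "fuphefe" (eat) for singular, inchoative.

Attach number singular -im → fuphefeim.
aspect = inchoative: zero marking, form stays fuphefeim.

fuphefeim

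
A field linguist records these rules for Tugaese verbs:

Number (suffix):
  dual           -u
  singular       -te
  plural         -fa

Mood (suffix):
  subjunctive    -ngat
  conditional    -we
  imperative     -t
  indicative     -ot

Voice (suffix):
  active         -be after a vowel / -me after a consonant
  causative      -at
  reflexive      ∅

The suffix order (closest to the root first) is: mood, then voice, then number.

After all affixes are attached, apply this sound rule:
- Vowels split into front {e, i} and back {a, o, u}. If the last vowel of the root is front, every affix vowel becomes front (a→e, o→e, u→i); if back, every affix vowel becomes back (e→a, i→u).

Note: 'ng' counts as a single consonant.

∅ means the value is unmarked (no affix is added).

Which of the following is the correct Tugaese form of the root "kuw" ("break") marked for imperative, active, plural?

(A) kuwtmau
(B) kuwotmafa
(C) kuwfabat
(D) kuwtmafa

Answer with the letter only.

Attach mood imperative -t → kuwt.
Attach voice active -me (after consonant 't') → kuwtme.
Attach number plural -fa → kuwtmefa.
Apply vowel harmony: kuwtmefa → kuwtmafa.
So the correct form is kuwtmafa, option (D).
(B) kuwotmafa is wrong: it uses indicative instead of imperative for mood.
(C) kuwfabat is wrong: it has the affixes in the wrong order.
(A) kuwtmau is wrong: it uses dual instead of plural for number.

D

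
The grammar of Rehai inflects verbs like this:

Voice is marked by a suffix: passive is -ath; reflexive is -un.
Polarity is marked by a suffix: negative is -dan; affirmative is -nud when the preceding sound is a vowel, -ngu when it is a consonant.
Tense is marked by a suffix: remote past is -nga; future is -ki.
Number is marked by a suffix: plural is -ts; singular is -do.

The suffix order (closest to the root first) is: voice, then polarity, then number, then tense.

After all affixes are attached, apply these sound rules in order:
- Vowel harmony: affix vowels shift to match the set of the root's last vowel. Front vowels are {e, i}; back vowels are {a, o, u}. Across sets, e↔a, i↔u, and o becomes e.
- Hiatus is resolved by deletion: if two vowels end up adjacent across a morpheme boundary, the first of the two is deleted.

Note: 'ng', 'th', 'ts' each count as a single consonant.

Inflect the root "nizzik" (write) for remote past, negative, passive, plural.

Attach voice passive -ath → nizzikath.
Attach polarity negative -dan → nizzikathdan.
Attach number plural -ts → nizzikathdants.
Attach tense remote past -nga → nizzikathdantsnga.
Apply vowel harmony: nizzikathdantsnga → nizzikethdentsnge.
Vowel deletion: no change.

nizzikethdentsnge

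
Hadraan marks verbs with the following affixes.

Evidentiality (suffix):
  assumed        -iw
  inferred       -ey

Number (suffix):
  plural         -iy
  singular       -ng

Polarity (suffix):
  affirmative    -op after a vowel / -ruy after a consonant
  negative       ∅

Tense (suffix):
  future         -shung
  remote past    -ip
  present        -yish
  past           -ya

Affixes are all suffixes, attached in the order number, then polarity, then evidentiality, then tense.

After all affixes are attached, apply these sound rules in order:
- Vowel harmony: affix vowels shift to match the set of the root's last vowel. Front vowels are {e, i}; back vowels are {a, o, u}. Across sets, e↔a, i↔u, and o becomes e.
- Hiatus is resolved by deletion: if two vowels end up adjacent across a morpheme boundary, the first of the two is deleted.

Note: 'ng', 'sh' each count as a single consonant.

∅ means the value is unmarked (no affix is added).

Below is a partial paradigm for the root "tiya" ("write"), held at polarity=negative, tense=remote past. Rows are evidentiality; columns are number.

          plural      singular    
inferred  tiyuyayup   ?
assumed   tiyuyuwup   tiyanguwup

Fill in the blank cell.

tiyangayup

Attach number singular -ng → tiyang.
polarity = negative: zero marking, form stays tiyang.
Attach evidentiality inferred -ey → tiyangey.
Attach tense remote past -ip → tiyangeyip.
Apply vowel harmony: tiyangeyip → tiyangayup.
Vowel deletion: no change.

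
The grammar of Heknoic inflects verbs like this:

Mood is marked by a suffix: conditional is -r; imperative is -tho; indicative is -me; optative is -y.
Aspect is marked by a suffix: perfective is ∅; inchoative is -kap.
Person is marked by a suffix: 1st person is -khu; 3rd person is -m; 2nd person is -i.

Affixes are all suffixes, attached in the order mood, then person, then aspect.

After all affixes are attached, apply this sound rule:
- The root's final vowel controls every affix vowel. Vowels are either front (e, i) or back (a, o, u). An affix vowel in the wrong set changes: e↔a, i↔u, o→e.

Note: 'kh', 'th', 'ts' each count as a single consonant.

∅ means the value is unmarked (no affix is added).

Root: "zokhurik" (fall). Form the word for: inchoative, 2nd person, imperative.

zokhuriktheikep

Attach mood imperative -tho → zokhuriktho.
Attach person 2nd person -i → zokhurikthoi.
Attach aspect inchoative -kap → zokhurikthoikap.
Apply vowel harmony: zokhurikthoikap → zokhuriktheikep.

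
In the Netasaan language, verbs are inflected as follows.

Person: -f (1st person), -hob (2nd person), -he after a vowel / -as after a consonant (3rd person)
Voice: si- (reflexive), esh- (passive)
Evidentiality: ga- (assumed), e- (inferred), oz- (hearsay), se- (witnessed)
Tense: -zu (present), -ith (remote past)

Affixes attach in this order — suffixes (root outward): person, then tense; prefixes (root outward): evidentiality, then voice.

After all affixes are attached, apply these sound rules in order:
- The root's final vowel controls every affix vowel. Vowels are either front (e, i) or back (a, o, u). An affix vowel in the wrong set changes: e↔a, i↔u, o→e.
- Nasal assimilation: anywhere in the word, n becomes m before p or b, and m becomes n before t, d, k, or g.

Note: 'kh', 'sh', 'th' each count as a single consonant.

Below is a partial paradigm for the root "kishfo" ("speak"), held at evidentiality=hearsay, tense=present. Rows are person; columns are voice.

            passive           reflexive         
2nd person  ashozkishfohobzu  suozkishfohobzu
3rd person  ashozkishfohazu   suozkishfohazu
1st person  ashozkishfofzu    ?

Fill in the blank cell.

Attach evidentiality hearsay oz- → ozkishfo.
Attach voice reflexive si- → siozkishfo.
Attach person 1st person -f → siozkishfof.
Attach tense present -zu → siozkishfofzu.
Apply vowel harmony: siozkishfofzu → suozkishfofzu.
Nasal assimilation: no change.

suozkishfofzu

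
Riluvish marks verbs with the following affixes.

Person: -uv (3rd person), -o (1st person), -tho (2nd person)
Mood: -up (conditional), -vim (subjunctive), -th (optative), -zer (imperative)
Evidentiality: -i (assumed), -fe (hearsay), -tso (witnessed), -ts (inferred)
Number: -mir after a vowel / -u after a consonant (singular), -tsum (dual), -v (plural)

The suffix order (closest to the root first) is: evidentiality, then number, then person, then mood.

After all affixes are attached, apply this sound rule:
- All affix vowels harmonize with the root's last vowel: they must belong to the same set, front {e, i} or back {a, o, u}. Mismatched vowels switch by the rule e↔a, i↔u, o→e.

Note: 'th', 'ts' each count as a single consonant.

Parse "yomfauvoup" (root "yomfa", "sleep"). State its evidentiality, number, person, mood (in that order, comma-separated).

Segment: yomfa-i-v-o-up.
evidentiality: -i → assumed.
number: -v → plural.
person: -o → 1st person.
mood: -up → conditional.

assumed, plural, 1st person, conditional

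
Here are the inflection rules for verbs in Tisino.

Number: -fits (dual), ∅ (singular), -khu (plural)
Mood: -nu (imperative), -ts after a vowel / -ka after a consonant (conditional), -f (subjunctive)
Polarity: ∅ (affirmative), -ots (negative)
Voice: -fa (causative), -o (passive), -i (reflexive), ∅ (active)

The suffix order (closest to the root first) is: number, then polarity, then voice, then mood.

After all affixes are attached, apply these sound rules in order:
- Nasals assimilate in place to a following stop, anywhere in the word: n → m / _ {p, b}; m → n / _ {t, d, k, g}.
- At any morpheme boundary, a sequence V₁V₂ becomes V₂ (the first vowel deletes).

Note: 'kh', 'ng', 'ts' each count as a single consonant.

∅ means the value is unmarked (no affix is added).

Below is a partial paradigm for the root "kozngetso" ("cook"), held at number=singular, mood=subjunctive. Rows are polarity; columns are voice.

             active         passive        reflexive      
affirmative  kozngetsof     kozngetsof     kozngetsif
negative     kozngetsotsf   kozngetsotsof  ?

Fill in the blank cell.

kozngetsotsif

number = singular: zero marking, form stays kozngetso.
Attach polarity negative -ots → kozngetsoots.
Attach voice reflexive -i → kozngetsootsi.
Attach mood subjunctive -f → kozngetsootsif.
Nasal assimilation: no change.
Apply vowel deletion: kozngetsootsif → kozngetsotsif.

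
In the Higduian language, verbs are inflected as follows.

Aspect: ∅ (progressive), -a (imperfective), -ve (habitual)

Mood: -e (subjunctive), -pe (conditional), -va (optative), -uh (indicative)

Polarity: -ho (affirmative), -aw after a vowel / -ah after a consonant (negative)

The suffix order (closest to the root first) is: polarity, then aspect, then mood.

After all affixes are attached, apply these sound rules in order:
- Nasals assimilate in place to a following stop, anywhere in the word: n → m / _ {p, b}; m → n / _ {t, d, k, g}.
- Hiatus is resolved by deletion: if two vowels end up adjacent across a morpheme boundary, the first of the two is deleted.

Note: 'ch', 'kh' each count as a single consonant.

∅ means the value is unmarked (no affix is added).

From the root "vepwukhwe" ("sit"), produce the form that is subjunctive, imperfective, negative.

Attach polarity negative -aw (after vowel 'e') → vepwukhweaw.
Attach aspect imperfective -a → vepwukhweawa.
Attach mood subjunctive -e → vepwukhweawae.
Nasal assimilation: no change.
Apply vowel deletion: vepwukhweawae → vepwukhwawe.

vepwukhwawe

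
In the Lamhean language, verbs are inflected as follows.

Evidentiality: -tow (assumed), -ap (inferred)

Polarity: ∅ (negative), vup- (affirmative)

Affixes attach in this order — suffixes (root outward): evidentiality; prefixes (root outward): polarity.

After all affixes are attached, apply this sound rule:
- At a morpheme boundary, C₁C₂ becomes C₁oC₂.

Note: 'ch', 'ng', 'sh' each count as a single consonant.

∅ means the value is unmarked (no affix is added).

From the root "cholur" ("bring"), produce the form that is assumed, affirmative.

Attach polarity affirmative vup- → vupcholur.
Attach evidentiality assumed -tow → vupcholurtow.
Apply epenthesis: vupcholurtow → vupocholurotow.

vupocholurotow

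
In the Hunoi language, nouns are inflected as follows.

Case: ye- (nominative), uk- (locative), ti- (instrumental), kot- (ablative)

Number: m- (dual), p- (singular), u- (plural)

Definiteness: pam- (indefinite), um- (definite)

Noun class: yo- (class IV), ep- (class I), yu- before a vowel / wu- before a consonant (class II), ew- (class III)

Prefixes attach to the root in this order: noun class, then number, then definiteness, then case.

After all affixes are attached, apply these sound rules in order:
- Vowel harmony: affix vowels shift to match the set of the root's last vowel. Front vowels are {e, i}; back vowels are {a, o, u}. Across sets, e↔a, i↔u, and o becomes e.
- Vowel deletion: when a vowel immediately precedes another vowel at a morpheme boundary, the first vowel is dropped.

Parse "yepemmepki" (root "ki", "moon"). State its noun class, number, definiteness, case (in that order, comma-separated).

class I, dual, indefinite, nominative

Segment: ye-pam-m-ep-ki.
noun class: ep- → class I.
number: m- → dual.
definiteness: pam- → indefinite.
case: ye- → nominative.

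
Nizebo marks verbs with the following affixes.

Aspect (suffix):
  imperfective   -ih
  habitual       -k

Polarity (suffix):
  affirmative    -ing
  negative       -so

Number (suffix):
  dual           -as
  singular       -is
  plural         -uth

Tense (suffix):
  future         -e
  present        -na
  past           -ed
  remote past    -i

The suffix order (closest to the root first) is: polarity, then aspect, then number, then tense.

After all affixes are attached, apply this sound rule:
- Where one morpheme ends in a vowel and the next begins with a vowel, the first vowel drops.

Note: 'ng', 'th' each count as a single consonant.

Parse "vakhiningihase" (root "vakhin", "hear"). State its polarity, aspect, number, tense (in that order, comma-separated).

Segment: vakhin-ing-ih-as-e.
polarity: -ing → affirmative.
aspect: -ih → imperfective.
number: -as → dual.
tense: -e → future.

affirmative, imperfective, dual, future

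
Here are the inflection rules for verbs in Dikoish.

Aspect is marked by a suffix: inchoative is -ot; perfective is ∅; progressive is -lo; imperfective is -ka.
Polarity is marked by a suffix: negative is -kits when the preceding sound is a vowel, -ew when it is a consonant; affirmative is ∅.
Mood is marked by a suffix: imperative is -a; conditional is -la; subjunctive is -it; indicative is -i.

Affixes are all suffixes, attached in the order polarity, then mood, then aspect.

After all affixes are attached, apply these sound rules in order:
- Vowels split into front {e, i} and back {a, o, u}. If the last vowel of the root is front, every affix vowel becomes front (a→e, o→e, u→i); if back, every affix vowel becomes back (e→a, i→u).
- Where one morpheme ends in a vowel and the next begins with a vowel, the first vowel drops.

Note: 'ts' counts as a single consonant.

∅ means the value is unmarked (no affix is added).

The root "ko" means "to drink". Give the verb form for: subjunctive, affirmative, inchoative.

kutot

polarity = affirmative: zero marking, form stays ko.
Attach mood subjunctive -it → koit.
Attach aspect inchoative -ot → koitot.
Apply vowel harmony: koitot → koutot.
Apply vowel deletion: koutot → kutot.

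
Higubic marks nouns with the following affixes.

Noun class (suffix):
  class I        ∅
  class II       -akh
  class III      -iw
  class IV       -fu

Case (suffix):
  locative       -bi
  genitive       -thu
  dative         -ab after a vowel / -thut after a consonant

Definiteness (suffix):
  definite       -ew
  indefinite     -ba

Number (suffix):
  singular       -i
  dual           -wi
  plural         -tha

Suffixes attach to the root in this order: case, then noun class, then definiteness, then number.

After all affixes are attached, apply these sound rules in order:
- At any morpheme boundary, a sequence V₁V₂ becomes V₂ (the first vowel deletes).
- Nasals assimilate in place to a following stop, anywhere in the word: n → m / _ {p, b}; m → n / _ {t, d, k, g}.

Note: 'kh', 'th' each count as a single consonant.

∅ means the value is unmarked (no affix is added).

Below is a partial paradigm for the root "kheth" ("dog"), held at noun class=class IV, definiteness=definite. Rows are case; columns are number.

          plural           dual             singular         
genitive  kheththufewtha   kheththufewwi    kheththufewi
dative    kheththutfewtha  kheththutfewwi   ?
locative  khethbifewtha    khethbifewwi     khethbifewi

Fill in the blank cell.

Attach case dative -thut (after consonant 'th') → kheththut.
Attach noun class class IV -fu → kheththutfu.
Attach definiteness definite -ew → kheththutfuew.
Attach number singular -i → kheththutfuewi.
Apply vowel deletion: kheththutfuewi → kheththutfewi.
Nasal assimilation: no change.

kheththutfewi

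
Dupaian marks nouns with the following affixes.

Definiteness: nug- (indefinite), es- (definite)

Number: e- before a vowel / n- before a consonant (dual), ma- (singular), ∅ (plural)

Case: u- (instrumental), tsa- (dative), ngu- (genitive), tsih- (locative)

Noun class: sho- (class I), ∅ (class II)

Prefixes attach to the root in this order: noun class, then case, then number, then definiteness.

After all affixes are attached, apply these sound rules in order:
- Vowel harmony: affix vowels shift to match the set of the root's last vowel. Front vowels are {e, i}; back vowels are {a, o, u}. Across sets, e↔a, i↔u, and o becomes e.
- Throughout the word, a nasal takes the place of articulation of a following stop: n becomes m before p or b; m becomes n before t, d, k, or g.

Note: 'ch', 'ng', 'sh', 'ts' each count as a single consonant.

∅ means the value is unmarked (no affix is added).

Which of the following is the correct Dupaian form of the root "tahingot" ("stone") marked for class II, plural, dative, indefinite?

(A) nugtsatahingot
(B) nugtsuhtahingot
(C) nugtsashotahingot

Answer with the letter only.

A

noun class = class II: zero marking, form stays tahingot.
Attach case dative tsa- → tsatahingot.
number = plural: zero marking, form stays tsatahingot.
Attach definiteness indefinite nug- → nugtsatahingot.
Vowel harmony: no change.
Nasal assimilation: no change.
So the correct form is nugtsatahingot, option (A).
(C) nugtsashotahingot is wrong: it uses class I instead of class II for noun class.
(B) nugtsuhtahingot is wrong: it uses locative instead of dative for case.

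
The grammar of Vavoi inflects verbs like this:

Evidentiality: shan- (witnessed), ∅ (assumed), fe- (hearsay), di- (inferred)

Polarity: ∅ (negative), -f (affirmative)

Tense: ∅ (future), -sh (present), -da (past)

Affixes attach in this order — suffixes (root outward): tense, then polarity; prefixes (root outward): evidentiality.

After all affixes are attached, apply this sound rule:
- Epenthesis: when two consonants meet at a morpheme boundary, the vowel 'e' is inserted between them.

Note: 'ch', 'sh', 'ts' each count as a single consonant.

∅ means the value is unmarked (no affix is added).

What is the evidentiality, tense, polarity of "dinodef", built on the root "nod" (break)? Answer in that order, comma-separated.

Segment: di-nod-f.
evidentiality: di- → inferred.
tense: ∅ → future.
polarity: -f → affirmative.

inferred, future, affirmative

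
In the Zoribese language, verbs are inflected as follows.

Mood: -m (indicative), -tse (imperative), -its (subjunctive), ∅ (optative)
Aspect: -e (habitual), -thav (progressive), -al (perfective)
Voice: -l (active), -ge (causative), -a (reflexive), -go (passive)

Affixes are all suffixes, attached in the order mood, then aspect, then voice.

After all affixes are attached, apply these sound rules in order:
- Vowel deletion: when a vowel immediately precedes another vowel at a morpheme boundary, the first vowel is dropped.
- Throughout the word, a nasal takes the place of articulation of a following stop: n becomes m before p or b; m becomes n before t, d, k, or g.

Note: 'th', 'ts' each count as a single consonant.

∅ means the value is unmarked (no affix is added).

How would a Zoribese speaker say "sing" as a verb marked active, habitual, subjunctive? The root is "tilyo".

tilyitsel

Attach mood subjunctive -its → tilyoits.
Attach aspect habitual -e → tilyoitse.
Attach voice active -l → tilyoitsel.
Apply vowel deletion: tilyoitsel → tilyitsel.
Nasal assimilation: no change.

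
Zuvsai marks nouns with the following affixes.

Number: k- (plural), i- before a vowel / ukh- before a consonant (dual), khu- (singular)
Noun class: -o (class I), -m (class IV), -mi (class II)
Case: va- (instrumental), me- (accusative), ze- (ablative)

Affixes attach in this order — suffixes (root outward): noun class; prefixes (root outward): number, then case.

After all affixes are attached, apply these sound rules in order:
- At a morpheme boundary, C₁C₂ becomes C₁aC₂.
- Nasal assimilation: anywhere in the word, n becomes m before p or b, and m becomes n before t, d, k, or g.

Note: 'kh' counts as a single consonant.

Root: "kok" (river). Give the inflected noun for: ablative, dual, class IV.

Attach number dual ukh- (before consonant 'k') → ukhkok.
Attach case ablative ze- → zeukhkok.
Attach noun class class IV -m → zeukhkokm.
Apply epenthesis: zeukhkokm → zeukhakokam.
Nasal assimilation: no change.

zeukhakokam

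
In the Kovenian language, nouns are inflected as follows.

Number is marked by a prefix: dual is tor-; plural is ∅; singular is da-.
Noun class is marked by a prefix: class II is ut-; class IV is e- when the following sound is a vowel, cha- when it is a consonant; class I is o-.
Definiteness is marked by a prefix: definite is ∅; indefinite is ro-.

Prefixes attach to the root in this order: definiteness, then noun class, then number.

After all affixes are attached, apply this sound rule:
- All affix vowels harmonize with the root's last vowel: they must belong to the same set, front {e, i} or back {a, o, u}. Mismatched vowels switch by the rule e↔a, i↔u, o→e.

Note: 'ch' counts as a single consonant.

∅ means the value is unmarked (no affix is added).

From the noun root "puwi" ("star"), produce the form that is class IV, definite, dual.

terchepuwi

definiteness = definite: zero marking, form stays puwi.
Attach noun class class IV cha- (before consonant 'p') → chapuwi.
Attach number dual tor- → torchapuwi.
Apply vowel harmony: torchapuwi → terchepuwi.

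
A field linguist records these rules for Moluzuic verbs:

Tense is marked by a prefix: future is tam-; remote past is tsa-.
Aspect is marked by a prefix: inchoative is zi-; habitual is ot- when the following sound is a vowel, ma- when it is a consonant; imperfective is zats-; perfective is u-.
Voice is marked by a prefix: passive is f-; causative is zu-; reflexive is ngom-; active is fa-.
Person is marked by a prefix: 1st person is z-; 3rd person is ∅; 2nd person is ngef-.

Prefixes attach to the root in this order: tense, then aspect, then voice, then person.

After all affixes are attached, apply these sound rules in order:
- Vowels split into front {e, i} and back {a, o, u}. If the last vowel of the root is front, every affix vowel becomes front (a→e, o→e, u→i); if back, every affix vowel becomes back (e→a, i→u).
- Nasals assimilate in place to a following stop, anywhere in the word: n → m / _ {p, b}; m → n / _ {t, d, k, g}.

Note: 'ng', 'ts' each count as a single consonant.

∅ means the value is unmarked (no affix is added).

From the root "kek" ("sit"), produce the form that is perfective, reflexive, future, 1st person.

zngemitenkek

Attach tense future tam- → tamkek.
Attach aspect perfective u- → utamkek.
Attach voice reflexive ngom- → ngomutamkek.
Attach person 1st person z- → zngomutamkek.
Apply vowel harmony: zngomutamkek → zngemitemkek.
Apply nasal assimilation: zngemitemkek → zngemitenkek.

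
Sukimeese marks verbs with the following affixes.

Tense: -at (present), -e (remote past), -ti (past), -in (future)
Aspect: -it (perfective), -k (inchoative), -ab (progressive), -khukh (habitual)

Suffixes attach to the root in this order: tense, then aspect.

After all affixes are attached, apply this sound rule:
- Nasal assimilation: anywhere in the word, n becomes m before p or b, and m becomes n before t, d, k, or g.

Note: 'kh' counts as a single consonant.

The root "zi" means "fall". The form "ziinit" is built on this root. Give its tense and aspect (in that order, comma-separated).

Segment: zi-in-it.
tense: -in → future.
aspect: -it → perfective.

future, perfective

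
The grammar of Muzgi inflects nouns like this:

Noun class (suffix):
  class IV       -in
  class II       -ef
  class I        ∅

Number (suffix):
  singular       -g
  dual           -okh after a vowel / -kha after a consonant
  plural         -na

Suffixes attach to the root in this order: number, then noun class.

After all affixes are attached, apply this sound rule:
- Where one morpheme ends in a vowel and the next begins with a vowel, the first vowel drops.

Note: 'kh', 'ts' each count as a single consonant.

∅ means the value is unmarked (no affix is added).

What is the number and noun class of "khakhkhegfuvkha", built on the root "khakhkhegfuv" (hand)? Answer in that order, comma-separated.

dual, class I

Segment: khakhkhegfuv-kha.
number: -okh/kha → dual.
noun class: ∅ → class I.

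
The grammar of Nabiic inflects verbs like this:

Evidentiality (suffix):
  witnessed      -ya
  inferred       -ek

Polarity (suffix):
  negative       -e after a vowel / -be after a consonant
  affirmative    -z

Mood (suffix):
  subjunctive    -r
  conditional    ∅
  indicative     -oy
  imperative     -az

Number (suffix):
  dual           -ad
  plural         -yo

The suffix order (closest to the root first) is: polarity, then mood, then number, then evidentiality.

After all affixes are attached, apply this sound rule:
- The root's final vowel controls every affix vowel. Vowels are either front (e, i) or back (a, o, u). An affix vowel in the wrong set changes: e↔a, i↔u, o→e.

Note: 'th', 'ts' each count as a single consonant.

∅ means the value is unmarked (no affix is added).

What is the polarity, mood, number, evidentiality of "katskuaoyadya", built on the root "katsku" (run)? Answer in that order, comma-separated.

negative, indicative, dual, witnessed

Segment: katsku-e-oy-ad-ya.
polarity: -e/be → negative.
mood: -oy → indicative.
number: -ad → dual.
evidentiality: -ya → witnessed.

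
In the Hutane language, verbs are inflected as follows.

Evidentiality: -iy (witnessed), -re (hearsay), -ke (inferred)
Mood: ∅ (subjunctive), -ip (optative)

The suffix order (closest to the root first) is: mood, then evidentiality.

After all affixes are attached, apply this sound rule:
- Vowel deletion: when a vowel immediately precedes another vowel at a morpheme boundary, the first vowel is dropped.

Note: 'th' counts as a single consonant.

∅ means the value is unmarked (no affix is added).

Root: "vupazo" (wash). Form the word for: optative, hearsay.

vupazipre

Attach mood optative -ip → vupazoip.
Attach evidentiality hearsay -re → vupazoipre.
Apply vowel deletion: vupazoipre → vupazipre.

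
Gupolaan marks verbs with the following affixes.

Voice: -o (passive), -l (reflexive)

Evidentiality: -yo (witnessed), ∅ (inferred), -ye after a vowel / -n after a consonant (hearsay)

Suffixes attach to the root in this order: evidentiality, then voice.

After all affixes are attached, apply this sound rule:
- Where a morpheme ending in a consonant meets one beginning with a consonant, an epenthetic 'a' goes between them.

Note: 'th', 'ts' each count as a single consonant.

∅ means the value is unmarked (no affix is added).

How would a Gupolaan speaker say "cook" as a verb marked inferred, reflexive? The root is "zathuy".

zathuyal

evidentiality = inferred: zero marking, form stays zathuy.
Attach voice reflexive -l → zathuyl.
Apply epenthesis: zathuyl → zathuyal.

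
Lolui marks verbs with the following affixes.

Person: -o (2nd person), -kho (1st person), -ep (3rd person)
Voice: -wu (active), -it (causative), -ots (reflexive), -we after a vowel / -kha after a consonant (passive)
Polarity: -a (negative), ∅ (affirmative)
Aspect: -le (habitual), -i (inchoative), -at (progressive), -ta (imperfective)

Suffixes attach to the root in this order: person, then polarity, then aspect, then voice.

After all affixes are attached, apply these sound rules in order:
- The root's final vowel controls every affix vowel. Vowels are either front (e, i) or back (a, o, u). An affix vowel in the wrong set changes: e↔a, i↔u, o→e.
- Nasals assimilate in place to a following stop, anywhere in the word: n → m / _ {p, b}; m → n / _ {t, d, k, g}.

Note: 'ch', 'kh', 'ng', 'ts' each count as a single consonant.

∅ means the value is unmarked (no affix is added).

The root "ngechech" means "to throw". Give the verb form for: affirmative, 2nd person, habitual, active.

Attach person 2nd person -o → ngechecho.
polarity = affirmative: zero marking, form stays ngechecho.
Attach aspect habitual -le → ngechechole.
Attach voice active -wu → ngechecholewu.
Apply vowel harmony: ngechecholewu → ngechechelewi.
Nasal assimilation: no change.

ngechechelewi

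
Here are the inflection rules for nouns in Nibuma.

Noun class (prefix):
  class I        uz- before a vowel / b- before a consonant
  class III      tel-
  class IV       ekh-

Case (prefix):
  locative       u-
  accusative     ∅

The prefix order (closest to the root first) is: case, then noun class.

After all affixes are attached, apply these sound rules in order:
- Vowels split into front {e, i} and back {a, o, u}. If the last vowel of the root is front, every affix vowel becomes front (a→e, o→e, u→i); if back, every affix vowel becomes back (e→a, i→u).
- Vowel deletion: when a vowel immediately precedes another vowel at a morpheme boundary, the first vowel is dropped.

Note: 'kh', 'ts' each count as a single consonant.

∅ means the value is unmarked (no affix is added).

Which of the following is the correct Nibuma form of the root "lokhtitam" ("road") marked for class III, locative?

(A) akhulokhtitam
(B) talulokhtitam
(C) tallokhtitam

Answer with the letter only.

Attach case locative u- → ulokhtitam.
Attach noun class class III tel- → telulokhtitam.
Apply vowel harmony: telulokhtitam → talulokhtitam.
Vowel deletion: no change.
So the correct form is talulokhtitam, option (B).
(C) tallokhtitam is wrong: it uses accusative instead of locative for case.
(A) akhulokhtitam is wrong: it uses class IV instead of class III for noun class.

B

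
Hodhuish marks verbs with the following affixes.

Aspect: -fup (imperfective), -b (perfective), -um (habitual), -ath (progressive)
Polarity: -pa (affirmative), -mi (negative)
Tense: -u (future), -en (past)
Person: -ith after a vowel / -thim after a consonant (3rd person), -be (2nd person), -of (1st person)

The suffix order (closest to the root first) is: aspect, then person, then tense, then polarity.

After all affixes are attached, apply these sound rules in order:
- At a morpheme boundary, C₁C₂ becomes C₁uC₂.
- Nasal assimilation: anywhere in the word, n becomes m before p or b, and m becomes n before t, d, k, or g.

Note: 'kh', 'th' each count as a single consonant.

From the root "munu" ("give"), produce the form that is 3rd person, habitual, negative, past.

Attach aspect habitual -um → munuum.
Attach person 3rd person -thim (after consonant 'm') → munuumthim.
Attach tense past -en → munuumthimen.
Attach polarity negative -mi → munuumthimenmi.
Apply epenthesis: munuumthimenmi → munuumuthimenumi.
Nasal assimilation: no change.

munuumuthimenumi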